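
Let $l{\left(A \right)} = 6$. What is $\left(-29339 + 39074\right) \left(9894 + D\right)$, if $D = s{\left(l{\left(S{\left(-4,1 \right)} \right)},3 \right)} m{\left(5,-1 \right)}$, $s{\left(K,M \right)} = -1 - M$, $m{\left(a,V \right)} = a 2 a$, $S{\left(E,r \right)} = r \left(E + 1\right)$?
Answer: $94371090$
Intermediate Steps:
$S{\left(E,r \right)} = r \left(1 + E\right)$
$m{\left(a,V \right)} = 2 a^{2}$ ($m{\left(a,V \right)} = 2 a a = 2 a^{2}$)
$D = -200$ ($D = \left(-1 - 3\right) 2 \cdot 5^{2} = \left(-1 - 3\right) 2 \cdot 25 = \left(-4\right) 50 = -200$)
$\left(-29339 + 39074\right) \left(9894 + D\right) = \left(-29339 + 39074\right) \left(9894 - 200\right) = 9735 \cdot 9694 = 94371090$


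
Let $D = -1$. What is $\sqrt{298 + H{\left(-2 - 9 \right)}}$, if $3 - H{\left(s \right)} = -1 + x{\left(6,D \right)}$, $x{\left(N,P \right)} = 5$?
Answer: $3 \sqrt{33} \approx 17.234$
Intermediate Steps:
$H{\left(s \right)} = -1$ ($H{\left(s \right)} = 3 - \left(-1 + 5\right) = 3 - 4 = -1$)
$\sqrt{298 + H{\left(-2 - 9 \right)}} = \sqrt{298 - 1} = \sqrt{297} = 3 \sqrt{33}$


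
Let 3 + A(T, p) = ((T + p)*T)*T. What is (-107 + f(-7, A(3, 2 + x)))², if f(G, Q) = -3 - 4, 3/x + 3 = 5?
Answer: 12996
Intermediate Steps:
x = 3/2 (x = 3/(-3 + 5) = 3/2 ≈ 1.5000)
A(T, p) = -3 + T²*(T + p) (A(T, p) = -3 + ((T + p)*T)*T = -3 + (T*(T + p))*T = -3 + T²*(T + p))
f(G, Q) = -7
(-107 + f(-7, A(3, 2 + x)))² = (-107 - 7)² = (-114)² = 12996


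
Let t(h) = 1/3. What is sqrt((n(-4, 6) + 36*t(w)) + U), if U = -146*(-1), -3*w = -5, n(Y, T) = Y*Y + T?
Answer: 6*sqrt(5) ≈ 13.416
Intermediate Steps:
n(Y, T) = T + Y**2 (n(Y, T) = Y**2 + T = T + Y**2)
w = 5/3 (w = -1/3*(-5) = 5/3 ≈ 1.6667)
t(h) = 1/3
U = 146
sqrt((n(-4, 6) + 36*t(w)) + U) = sqrt(((6 + (-4)**2) + 36*(1/3)) + 146) = sqrt(((6 + 16) + 12) + 146) = sqrt((22 + 12) + 146) = sqrt(34 + 146) = sqrt(180) = 6*sqrt(5)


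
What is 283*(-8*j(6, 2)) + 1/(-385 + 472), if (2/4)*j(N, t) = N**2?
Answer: -14181695/87 ≈ -1.6301e+5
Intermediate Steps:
j(N, t) = 2*N**2
283*(-8*j(6, 2)) + 1/(-385 + 472) = 283*(-16*6**2) + 1/(-385 + 472) = 283*(-16*36) + 1/87 = 283*(-8*72) + 1/87 = 283*(-576) + 1/87 = -163008 + 1/87 = -14181695/87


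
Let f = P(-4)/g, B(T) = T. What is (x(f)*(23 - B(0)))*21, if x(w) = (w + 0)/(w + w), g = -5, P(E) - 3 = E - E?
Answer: 483/2 ≈ 241.50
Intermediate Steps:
P(E) = 3 (P(E) = 3 + (E - E) = 3 + 0 = 3)
f = -⅗ (f = 3/(-5) = 3*(-⅕) = -⅗ ≈ -0.60000)
x(w) = ½ (x(w) = w/((2*w)) = w*(1/(2*w)) = ½)
(x(f)*(23 - B(0)))*21 = ((23 - 1*0)/2)*21 = ((23 + 0)/2)*21 = ((½)*23)*21 = (23/2)*21 = 483/2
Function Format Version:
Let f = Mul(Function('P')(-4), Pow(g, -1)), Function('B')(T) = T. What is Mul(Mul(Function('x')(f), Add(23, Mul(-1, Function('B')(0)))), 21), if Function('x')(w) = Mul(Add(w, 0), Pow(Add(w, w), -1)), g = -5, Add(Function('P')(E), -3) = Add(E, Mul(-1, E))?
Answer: Rational(483, 2) ≈ 241.50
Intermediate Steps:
Function('P')(E) = 3 (Function('P')(E) = Add(3, Add(E, Mul(-1, E))) = Add(3, 0) = 3)
f = Rational(-3, 5) (f = Mul(3, Pow(-5, -1)) = Mul(3, Rational(-1, 5)) = Rational(-3, 5) ≈ -0.60000)
Function('x')(w) = Rational(1, 2) (Function('x')(w) = Mul(w, Pow(Mul(2, w), -1)) = Mul(w, Mul(Rational(1, 2), Pow(w, -1))) = Rational(1, 2))
Mul(Mul(Function('x')(f), Add(23, Mul(-1, Function('B')(0)))), 21) = Mul(Mul(Rational(1, 2), Add(23, Mul(-1, 0))), 21) = Mul(Mul(Rational(1, 2), Add(23, 0)), 21) = Mul(Mul(Rational(1, 2), 23), 21) = Mul(Rational(23, 2), 21) = Rational(483, 2)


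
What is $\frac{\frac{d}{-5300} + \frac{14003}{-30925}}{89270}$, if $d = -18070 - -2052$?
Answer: $\frac{1684563}{58526304700} \approx 2.8783 \cdot 10^{-5}$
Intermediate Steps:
$d = -16018$ ($d = -18070 + 2052 = -16018$)
$\frac{\frac{d}{-5300} + \frac{14003}{-30925}}{89270} = \frac{- \frac{16018}{-5300} + \frac{14003}{-30925}}{89270} = \left(\left(-16018\right) \left(- \frac{1}{5300}\right) + 14003 \left(- \frac{1}{30925}\right)\right) \frac{1}{89270} = \left(\frac{8009}{2650} - \frac{14003}{30925}\right) \frac{1}{89270} = \frac{1684563}{655610} \cdot \frac{1}{89270} = \frac{1684563}{58526304700}$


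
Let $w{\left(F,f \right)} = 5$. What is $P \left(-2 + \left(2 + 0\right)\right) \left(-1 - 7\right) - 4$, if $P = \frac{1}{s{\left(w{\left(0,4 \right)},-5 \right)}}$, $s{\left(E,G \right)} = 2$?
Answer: $-4$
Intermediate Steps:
$P = \frac{1}{2} \approx 0.5$
$P \left(-2 + \left(2 + 0\right)\right) \left(-1 - 7\right) - 4 = \frac{\left(-2 + \left(2 + 0\right)\right) \left(-1 - 7\right)}{2} - 4 = \frac{\left(-2 + 2\right) \left(-8\right)}{2} - 4 = \frac{0 \left(-8\right)}{2} - 4 = \frac{1}{2} \cdot 0 - 4 = 0 - 4 = -4$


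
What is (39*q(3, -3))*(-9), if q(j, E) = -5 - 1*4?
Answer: 3159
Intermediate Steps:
q(j, E) = -9 (q(j, E) = -5 - 4 = -9)
(39*q(3, -3))*(-9) = (39*(-9))*(-9) = -351*(-9) = 3159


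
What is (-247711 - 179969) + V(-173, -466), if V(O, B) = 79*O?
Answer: -441347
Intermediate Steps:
(-247711 - 179969) + V(-173, -466) = (-247711 - 179969) + 79*(-173) = -427680 - 13667 = -441347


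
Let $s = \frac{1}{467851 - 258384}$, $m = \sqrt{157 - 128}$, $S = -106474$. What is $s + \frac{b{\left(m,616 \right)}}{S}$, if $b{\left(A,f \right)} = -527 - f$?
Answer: $\frac{239527255}{22302789358} \approx 0.01074$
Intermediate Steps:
$m = \sqrt{29} \approx 5.3852$
$s = \frac{1}{209467} \approx 4.774 \cdot 10^{-6}$
$s + \frac{b{\left(m,616 \right)}}{S} = \frac{1}{209467} + \frac{-527 - 616}{-106474} = \frac{1}{209467} + \left(-527 - 616\right) \left(- \frac{1}{106474}\right) = \frac{1}{209467} - - \frac{1143}{106474} = \frac{1}{209467} + \frac{1143}{106474} = \frac{239527255}{22302789358}$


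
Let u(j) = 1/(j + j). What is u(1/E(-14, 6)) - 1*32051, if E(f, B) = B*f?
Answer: -32093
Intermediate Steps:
u(j) = 1/(2*j)
u(1/E(-14, 6)) - 1*32051 = 1/(2*(1/(6*(-14)))) - 1*32051 = 1/(2*(1/(-84))) - 32051 = 1/(2*(-1/84)) - 32051 = (½)*(-84) - 32051 = -42 - 32051 = -32093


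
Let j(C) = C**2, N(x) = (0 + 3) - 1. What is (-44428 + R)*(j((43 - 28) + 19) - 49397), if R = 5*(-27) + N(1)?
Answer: 2149667201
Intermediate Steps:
N(x) = 2 (N(x) = 3 - 1 = 2)
R = -133 (R = 5*(-27) + 2 = -135 + 2 = -133)
(-44428 + R)*(j((43 - 28) + 19) - 49397) = (-44428 - 133)*(((43 - 28) + 19)**2 - 49397) = -44561*((15 + 19)**2 - 49397) = -44561*(34**2 - 49397) = -44561*(1156 - 49397) = -44561*(-48241) = 2149667201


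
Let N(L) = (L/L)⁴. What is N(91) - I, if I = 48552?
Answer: -48551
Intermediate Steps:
N(L) = 1 (N(L) = 1⁴ = 1)
N(91) - I = 1 - 1*48552 = 1 - 48552 = -48551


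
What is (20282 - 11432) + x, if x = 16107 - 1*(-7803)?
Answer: 32760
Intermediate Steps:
x = 23910 (x = 16107 + 7803 = 23910)
(20282 - 11432) + x = (20282 - 11432) + 23910 = 8850 + 23910 = 32760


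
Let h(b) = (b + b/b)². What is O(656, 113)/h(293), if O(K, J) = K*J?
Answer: 18532/21609 ≈ 0.85761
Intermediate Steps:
O(K, J) = J*K
h(b) = (1 + b)² (h(b) = (b + 1)² = (1 + b)²)
O(656, 113)/h(293) = (113*656)/((1 + 293)²) = 74128/(294²) = 74128/86436 = 74128*(1/86436) = 18532/21609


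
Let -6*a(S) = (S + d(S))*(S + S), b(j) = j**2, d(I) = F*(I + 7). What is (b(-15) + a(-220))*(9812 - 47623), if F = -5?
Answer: -7054587325/3 ≈ -2.3515e+9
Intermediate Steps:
d(I) = -35 - 5*I (d(I) = -5*(I + 7) = -5*(7 + I) = -35 - 5*I)
a(S) = -S*(-35 - 4*S)/3 (a(S) = -(S + (-35 - 5*S))*(S + S)/6 = -(-35 - 4*S)*2*S/6 = -S*(-35 - 4*S)/3)
(b(-15) + a(-220))*(9812 - 47623) = ((-15)**2 + (1/3)*(-220)*(35 + 4*(-220)))*(9812 - 47623) = (225 + (1/3)*(-220)*(35 - 880))*(-37811) = (225 + (1/3)*(-220)*(-845))*(-37811) = (225 + 185900/3)*(-37811) = (186575/3)*(-37811) = -7054587325/3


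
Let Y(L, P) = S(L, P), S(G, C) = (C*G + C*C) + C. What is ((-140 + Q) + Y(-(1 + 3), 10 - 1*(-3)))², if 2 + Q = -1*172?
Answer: 33856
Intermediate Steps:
Q = -174 (Q = -2 - 1*172 = -2 - 172 = -174)
S(G, C) = C + C² + C*G (S(G, C) = (C*G + C²) + C = (C² + C*G) + C = C + C² + C*G)
Y(L, P) = P*(1 + L + P) (Y(L, P) = P*(1 + P + L) = P*(1 + L + P))
((-140 + Q) + Y(-(1 + 3), 10 - 1*(-3)))² = ((-140 - 174) + (10 - 1*(-3))*(1 - (1 + 3) + (10 - 1*(-3))))² = (-314 + (10 + 3)*(1 - 1*4 + (10 + 3)))² = (-314 + 13*(1 - 4 + 13))² = (-314 + 13*10)² = (-314 + 130)² = (-184)² = 33856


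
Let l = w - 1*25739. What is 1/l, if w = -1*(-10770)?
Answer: -1/14969 ≈ -6.6805e-5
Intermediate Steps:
w = 10770
l = -14969 (l = 10770 - 1*25739 = 10770 - 25739 = -14969)
1/l = 1/(-14969) = -1/14969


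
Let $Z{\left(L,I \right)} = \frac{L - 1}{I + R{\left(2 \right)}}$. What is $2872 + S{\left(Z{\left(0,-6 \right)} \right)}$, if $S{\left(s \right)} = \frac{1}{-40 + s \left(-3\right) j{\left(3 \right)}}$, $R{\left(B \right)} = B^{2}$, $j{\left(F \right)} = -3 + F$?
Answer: $\frac{114879}{40} \approx 2872.0$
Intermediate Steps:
$Z{\left(L,I \right)} = \frac{-1 + L}{4 + I}$ ($Z{\left(L,I \right)} = \frac{L - 1}{I + 2^{2}} = \frac{-1 + L}{I + 4} = \frac{-1 + L}{4 + I}$)
$S{\left(s \right)} = - \frac{1}{40}$ ($S{\left(s \right)} = \frac{1}{-40 + s \left(-3\right) \left(-3 + 3\right)} = \frac{1}{-40 + - 3 s 0} = \frac{1}{-40 + 0} = \frac{1}{-40} = - \frac{1}{40}$)
$2872 + S{\left(Z{\left(0,-6 \right)} \right)} = 2872 - \frac{1}{40} = \frac{114879}{40}$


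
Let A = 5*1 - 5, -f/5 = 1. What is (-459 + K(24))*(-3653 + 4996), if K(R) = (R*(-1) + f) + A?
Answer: -655384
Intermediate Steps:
f = -5 (f = -5*1 = -5)
A = 0 (A = 5 - 5 = 0)
K(R) = -5 - R (K(R) = (R*(-1) - 5) + 0 = (-R - 5) + 0 = (-5 - R) + 0 = -5 - R)
(-459 + K(24))*(-3653 + 4996) = (-459 + (-5 - 1*24))*(-3653 + 4996) = (-459 + (-5 - 24))*1343 = (-459 - 29)*1343 = -488*1343 = -655384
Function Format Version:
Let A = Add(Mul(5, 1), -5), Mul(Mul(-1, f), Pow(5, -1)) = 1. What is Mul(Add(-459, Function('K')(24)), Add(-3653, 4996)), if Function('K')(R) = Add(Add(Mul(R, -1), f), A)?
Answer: -655384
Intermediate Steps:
f = -5 (f = Mul(-5, 1) = -5)
A = 0 (A = Add(5, -5) = 0)
Function('K')(R) = Add(-5, Mul(-1, R)) (Function('K')(R) = Add(Add(Mul(R, -1), -5), 0) = Add(Add(Mul(-1, R), -5), 0) = Add(Add(-5, Mul(-1, R)), 0) = Add(-5, Mul(-1, R)))
Mul(Add(-459, Function('K')(24)), Add(-3653, 4996)) = Mul(Add(-459, Add(-5, Mul(-1, 24))), Add(-3653, 4996)) = Mul(Add(-459, Add(-5, -24)), 1343) = Mul(Add(-459, -29), 1343) = Mul(-488, 1343) = -655384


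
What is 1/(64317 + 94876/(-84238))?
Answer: 42119/2708920285 ≈ 1.5548e-5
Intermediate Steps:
1/(64317 + 94876/(-84238)) = 1/(64317 + 94876*(-1/84238)) = 1/(64317 - 47438/42119) = 1/(2708920285/42119) = 42119/2708920285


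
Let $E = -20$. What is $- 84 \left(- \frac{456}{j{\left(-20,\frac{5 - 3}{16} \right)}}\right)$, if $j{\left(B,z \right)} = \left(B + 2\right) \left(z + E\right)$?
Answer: $\frac{17024}{159} \approx 107.07$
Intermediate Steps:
$j{\left(B,z \right)} = \left(-20 + z\right) \left(2 + B\right)$ ($j{\left(B,z \right)} = \left(B + 2\right) \left(z - 20\right) = \left(2 + B\right) \left(-20 + z\right) = \left(-20 + z\right) \left(2 + B\right)$)
$- 84 \left(- \frac{456}{j{\left(-20,\frac{5 - 3}{16} \right)}}\right) = - 84 \left(- \frac{456}{-40 - -400 + 2 \frac{5 - 3}{16} - 20 \frac{5 - 3}{16}}\right) = - 84 \left(- \frac{456}{-40 + 400 + 2 \cdot 2 \cdot \frac{1}{16} - 20 \cdot 2 \cdot \frac{1}{16}}\right) = - 84 \left(- \frac{456}{-40 + 400 + 2 \cdot \frac{1}{8} - \frac{5}{2}}\right) = - 84 \left(- \frac{456}{-40 + 400 + \frac{1}{4} - \frac{5}{2}}\right) = - 84 \left(- \frac{456}{\frac{1431}{4}}\right) = - 84 \left(\left(-456\right) \frac{4}{1431}\right) = \left(-84\right) \left(- \frac{608}{477}\right) = \frac{17024}{159}$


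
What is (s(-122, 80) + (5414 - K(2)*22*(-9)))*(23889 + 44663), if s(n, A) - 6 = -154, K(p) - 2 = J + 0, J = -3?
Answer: 347421536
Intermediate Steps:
K(p) = -1 (K(p) = 2 + (-3 + 0) = 2 - 3 = -1)
s(n, A) = -148 (s(n, A) = 6 - 154 = -148)
(s(-122, 80) + (5414 - K(2)*22*(-9)))*(23889 + 44663) = (-148 + (5414 - (-1*22)*(-9)))*(23889 + 44663) = (-148 + (5414 - (-22)*(-9)))*68552 = (-148 + (5414 - 1*198))*68552 = (-148 + (5414 - 198))*68552 = (-148 + 5216)*68552 = 5068*68552 = 347421536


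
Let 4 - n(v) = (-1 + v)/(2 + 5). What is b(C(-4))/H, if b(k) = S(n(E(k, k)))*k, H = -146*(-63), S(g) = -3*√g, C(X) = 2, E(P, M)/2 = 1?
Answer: -√21/3577 ≈ -0.0012811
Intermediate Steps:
E(P, M) = 2 (E(P, M) = 2*1 = 2)
n(v) = 29/7 - v/7 (n(v) = 4 - (-1 + v)/(2 + 5) = 4 - (-1 + v)/7 = 4 - (-⅐ + v/7) = 4 + (⅐ - v/7) = 29/7 - v/7)
H = 9198
b(k) = -9*k*√21/7 (b(k) = (-3*√(29/7 - ⅐*2))*k = (-3*√(29/7 - 2/7))*k = (-9*√21/7)*k = -9*k*√21/7)
b(C(-4))/H = -9/7*2*√21/9198 = -18*√21/7*(1/9198) = -√21/3577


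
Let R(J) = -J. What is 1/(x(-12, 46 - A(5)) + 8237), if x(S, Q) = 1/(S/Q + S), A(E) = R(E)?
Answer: 208/1713279 ≈ 0.00012140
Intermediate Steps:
A(E) = -E
x(S, Q) = 1/(S + S/Q)
1/(x(-12, 46 - A(5)) + 8237) = 1/((46 - (-1)*5)/(-12*(1 + (46 - (-1)*5))) + 8237) = 1/((46 - 1*(-5))*(-1/12)/(1 + (46 - 1*(-5))) + 8237) = 1/((46 + 5)*(-1/12)/(1 + (46 + 5)) + 8237) = 1/(51*(-1/12)/(1 + 51) + 8237) = 1/(51*(-1/12)/52 + 8237) = 1/(51*(-1/12)*(1/52) + 8237) = 1/(-17/208 + 8237) = 1/(1713279/208) = 208/1713279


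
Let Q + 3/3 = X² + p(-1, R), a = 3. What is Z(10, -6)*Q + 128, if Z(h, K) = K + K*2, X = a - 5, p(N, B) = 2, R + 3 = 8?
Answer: 38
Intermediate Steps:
R = 5 (R = -3 + 8 = 5)
X = -2 (X = 3 - 5 = -2)
Z(h, K) = 3*K (Z(h, K) = K + 2*K = 3*K)
Q = 5 (Q = -1 + ((-2)² + 2) = -1 + (4 + 2) = -1 + 6 = 5)
Z(10, -6)*Q + 128 = (3*(-6))*5 + 128 = -18*5 + 128 = -90 + 128 = 38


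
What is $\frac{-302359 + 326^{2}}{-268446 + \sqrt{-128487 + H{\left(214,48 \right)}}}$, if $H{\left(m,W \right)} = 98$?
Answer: $\frac{52637697018}{72063383305} + \frac{196083 i \sqrt{128389}}{72063383305} \approx 0.73044 + 0.00097497 i$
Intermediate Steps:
$\frac{-302359 + 326^{2}}{-268446 + \sqrt{-128487 + H{\left(214,48 \right)}}} = \frac{-302359 + 326^{2}}{-268446 + \sqrt{-128487 + 98}} = \frac{-302359 + 106276}{-268446 + \sqrt{-128389}} = - \frac{196083}{-268446 + i \sqrt{128389}}$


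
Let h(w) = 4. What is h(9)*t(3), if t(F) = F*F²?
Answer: 108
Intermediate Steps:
t(F) = F³
h(9)*t(3) = 4*3³ = 4*27 = 108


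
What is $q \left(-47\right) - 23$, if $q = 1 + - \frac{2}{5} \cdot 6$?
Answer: $\frac{214}{5} \approx 42.8$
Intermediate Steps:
$q = - \frac{7}{5}$ ($q = 1 + \left(-2\right) \frac{1}{5} \cdot 6 = 1 - \frac{12}{5} = - \frac{7}{5} \approx -1.4$)
$q \left(-47\right) - 23 = \left(- \frac{7}{5}\right) \left(-47\right) - 23 = \frac{329}{5} - 23 = \frac{214}{5}$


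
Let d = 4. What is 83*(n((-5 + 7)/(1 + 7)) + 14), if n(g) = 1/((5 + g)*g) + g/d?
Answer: 413423/336 ≈ 1230.4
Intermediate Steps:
n(g) = g/4 + 1/(g*(5 + g)) (n(g) = 1/((5 + g)*g) + g/4 = 1/(g*(5 + g)) + g*(¼) = 1/(g*(5 + g)) + g/4 = g/4 + 1/(g*(5 + g)))
83*(n((-5 + 7)/(1 + 7)) + 14) = 83*((4 + ((-5 + 7)/(1 + 7))³ + 5*((-5 + 7)/(1 + 7))²)/(4*(((-5 + 7)/(1 + 7)))*(5 + (-5 + 7)/(1 + 7))) + 14) = 83*((4 + (2/8)³ + 5*(2/8)²)/(4*((2/8))*(5 + 2/8)) + 14) = 83*((4 + (2*(⅛))³ + 5*(2*(⅛))²)/(4*((2*(⅛)))*(5 + 2*(⅛))) + 14) = 83*((4 + (¼)³ + 5*(¼)²)/(4*(¼)*(5 + ¼)) + 14) = 83*((¼)*4*(4 + 1/64 + 5*(1/16))/(21/4) + 14) = 83*((¼)*4*(4/21)*(4 + 1/64 + 5/16) + 14) = 83*((¼)*4*(4/21)*(277/64) + 14) = 83*(277/336 + 14) = 83*(4981/336) = 413423/336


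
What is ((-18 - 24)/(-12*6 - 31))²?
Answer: 1764/10609 ≈ 0.16627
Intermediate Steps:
((-18 - 24)/(-12*6 - 31))² = (-42/(-72 - 31))² = (-42/(-103))² = (-42*(-1/103))² = (42/103)² = 1764/10609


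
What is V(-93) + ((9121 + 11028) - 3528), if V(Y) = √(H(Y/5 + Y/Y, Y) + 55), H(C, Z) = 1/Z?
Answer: 16621 + √475602/93 ≈ 16628.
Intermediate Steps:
V(Y) = √(55 + 1/Y) (V(Y) = √(1/Y + 55) = √(55 + 1/Y))
V(-93) + ((9121 + 11028) - 3528) = √(55 + 1/(-93)) + ((9121 + 11028) - 3528) = √(55 - 1/93) + (20149 - 3528) = √(5114/93) + 16621 = √475602/93 + 16621 = 16621 + √475602/93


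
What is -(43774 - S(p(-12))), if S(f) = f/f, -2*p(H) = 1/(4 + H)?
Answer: -43773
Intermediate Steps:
p(H) = -1/(2*(4 + H))
S(f) = 1
-(43774 - S(p(-12))) = -(43774 - 1*1) = -(43774 - 1) = -1*43773 = -43773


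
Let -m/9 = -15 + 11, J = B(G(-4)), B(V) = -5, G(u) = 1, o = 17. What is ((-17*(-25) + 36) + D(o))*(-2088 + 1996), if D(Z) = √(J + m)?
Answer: -42412 - 92*√31 ≈ -42924.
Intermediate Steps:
J = -5
m = 36 (m = -9*(-15 + 11) = -9*(-4) = 36)
D(Z) = √31 (D(Z) = √(-5 + 36) = √31)
((-17*(-25) + 36) + D(o))*(-2088 + 1996) = ((-17*(-25) + 36) + √31)*(-2088 + 1996) = ((425 + 36) + √31)*(-92) = (461 + √31)*(-92) = -42412 - 92*√31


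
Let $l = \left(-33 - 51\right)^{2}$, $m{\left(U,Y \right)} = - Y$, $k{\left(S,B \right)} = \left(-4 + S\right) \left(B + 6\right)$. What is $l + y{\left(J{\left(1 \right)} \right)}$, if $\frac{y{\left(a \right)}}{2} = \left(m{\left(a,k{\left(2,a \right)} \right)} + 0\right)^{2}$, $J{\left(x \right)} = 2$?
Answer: $7568$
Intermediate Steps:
$k{\left(S,B \right)} = \left(-4 + S\right) \left(6 + B\right)$
$y{\left(a \right)} = 2 \left(12 + 2 a\right)^{2}$ ($y{\left(a \right)} = 2 \left(- (-24 - 4 a + 6 \cdot 2 + a 2) + 0\right)^{2} = 2 \left(- (-24 - 4 a + 12 + 2 a) + 0\right)^{2} = 2 \left(- (-12 - 2 a) + 0\right)^{2} = 2 \left(\left(12 + 2 a\right) + 0\right)^{2} = 2 \left(12 + 2 a\right)^{2}$)
$l = 7056$ ($l = \left(-84\right)^{2} = 7056$)
$l + y{\left(J{\left(1 \right)} \right)} = 7056 + 8 \left(6 + 2\right)^{2} = 7056 + 8 \cdot 8^{2} = 7056 + 8 \cdot 64 = 7056 + 512 = 7568$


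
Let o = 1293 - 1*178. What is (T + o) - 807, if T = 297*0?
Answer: 308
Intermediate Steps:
T = 0
o = 1115 (o = 1293 - 178 = 1115)
(T + o) - 807 = (0 + 1115) - 807 = 1115 - 807 = 308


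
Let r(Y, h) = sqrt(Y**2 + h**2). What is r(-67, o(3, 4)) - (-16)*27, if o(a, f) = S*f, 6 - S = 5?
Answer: 432 + sqrt(4505) ≈ 499.12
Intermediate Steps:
S = 1 (S = 6 - 1*5 = 6 - 5 = 1)
o(a, f) = f (o(a, f) = 1*f = f)
r(-67, o(3, 4)) - (-16)*27 = sqrt((-67)**2 + 4**2) - (-16)*27 = sqrt(4489 + 16) - 1*(-432) = sqrt(4505) + 432 = 432 + sqrt(4505)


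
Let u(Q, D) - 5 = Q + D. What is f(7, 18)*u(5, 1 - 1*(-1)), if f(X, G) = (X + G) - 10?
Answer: 180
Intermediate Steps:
f(X, G) = -10 + G + X (f(X, G) = (G + X) - 10 = -10 + G + X)
u(Q, D) = 5 + D + Q (u(Q, D) = 5 + (Q + D) = 5 + (D + Q) = 5 + D + Q)
f(7, 18)*u(5, 1 - 1*(-1)) = (-10 + 18 + 7)*(5 + (1 - 1*(-1)) + 5) = 15*(5 + (1 + 1) + 5) = 15*(5 + 2 + 5) = 15*12 = 180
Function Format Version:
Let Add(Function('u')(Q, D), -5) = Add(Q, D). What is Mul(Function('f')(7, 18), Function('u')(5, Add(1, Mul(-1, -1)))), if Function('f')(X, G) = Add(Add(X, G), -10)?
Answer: 180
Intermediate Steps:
Function('f')(X, G) = Add(-10, G, X) (Function('f')(X, G) = Add(Add(G, X), -10) = Add(-10, G, X))
Function('u')(Q, D) = Add(5, D, Q) (Function('u')(Q, D) = Add(5, Add(Q, D)) = Add(5, Add(D, Q)) = Add(5, D, Q))
Mul(Function('f')(7, 18), Function('u')(5, Add(1, Mul(-1, -1)))) = Mul(Add(-10, 18, 7), Add(5, Add(1, Mul(-1, -1)), 5)) = Mul(15, Add(5, Add(1, 1), 5)) = Mul(15, Add(5, 2, 5)) = Mul(15, 12) = 180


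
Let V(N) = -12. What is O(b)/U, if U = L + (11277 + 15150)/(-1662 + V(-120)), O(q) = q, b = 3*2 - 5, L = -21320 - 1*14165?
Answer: -558/19809439 ≈ -2.8168e-5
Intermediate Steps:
L = -35485 (L = -21320 - 14165 = -35485)
b = 1 (b = 6 - 5 = 1)
U = -19809439/558 (U = -35485 + (11277 + 15150)/(-1662 - 12) = -35485 + 26427/(-1674) = -35485 + 26427*(-1/1674) = -35485 - 8809/558 = -19809439/558 ≈ -35501.)
O(b)/U = 1/(-19809439/558) = 1*(-558/19809439) = -558/19809439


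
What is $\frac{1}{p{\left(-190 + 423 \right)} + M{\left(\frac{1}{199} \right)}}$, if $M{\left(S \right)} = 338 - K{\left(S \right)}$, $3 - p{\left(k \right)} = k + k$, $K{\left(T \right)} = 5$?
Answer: $- \frac{1}{130} \approx -0.0076923$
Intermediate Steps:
$p{\left(k \right)} = 3 - 2 k$ ($p{\left(k \right)} = 3 - \left(k + k\right) = 3 - 2 k$)
$M{\left(S \right)} = 333$ ($M{\left(S \right)} = 338 - 5 = 333$)
$\frac{1}{p{\left(-190 + 423 \right)} + M{\left(\frac{1}{199} \right)}} = \frac{1}{\left(3 - 2 \left(-190 + 423\right)\right) + 333} = \frac{1}{\left(3 - 466\right) + 333} = \frac{1}{-463 + 333} = \frac{1}{-130} = - \frac{1}{130}$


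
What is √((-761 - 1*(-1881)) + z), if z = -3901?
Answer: 3*I*√309 ≈ 52.735*I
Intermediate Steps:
√((-761 - 1*(-1881)) + z) = √((-761 - 1*(-1881)) - 3901) = √((-761 + 1881) - 3901) = √(1120 - 3901) = √(-2781) = 3*I*√309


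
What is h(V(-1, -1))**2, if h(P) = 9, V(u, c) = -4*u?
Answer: 81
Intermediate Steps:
h(V(-1, -1))**2 = 9**2 = 81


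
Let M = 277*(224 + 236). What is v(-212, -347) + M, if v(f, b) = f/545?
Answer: 69443688/545 ≈ 1.2742e+5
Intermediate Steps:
v(f, b) = f/545 (v(f, b) = f*(1/545) = f/545)
M = 127420 (M = 277*460 = 127420)
v(-212, -347) + M = (1/545)*(-212) + 127420 = -212/545 + 127420 = 69443688/545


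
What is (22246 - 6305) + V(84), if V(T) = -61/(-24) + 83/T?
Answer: 2678681/168 ≈ 15945.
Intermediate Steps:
V(T) = 61/24 + 83/T (V(T) = -61*(-1/24) + 83/T = 61/24 + 83/T)
(22246 - 6305) + V(84) = (22246 - 6305) + (61/24 + 83/84) = 15941 + (61/24 + 83*(1/84)) = 15941 + (61/24 + 83/84) = 15941 + 593/168 = 2678681/168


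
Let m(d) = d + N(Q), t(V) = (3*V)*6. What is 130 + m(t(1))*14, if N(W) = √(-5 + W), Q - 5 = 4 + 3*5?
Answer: 382 + 14*√19 ≈ 443.02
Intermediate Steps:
Q = 24 (Q = 5 + (4 + 3*5) = 5 + (4 + 15) = 5 + 19 = 24)
t(V) = 18*V
m(d) = d + √19 (m(d) = d + √(-5 + 24) = d + √19)
130 + m(t(1))*14 = 130 + (18*1 + √19)*14 = 130 + (18 + √19)*14 = 130 + (252 + 14*√19) = 382 + 14*√19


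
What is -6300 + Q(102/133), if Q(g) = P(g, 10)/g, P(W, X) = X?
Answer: -320635/51 ≈ -6287.0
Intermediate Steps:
Q(g) = 10/g
-6300 + Q(102/133) = -6300 + 10/((102/133)) = -6300 + 10/((102*(1/133))) = -6300 + 10/(102/133) = -6300 + 10*(133/102) = -6300 + 665/51 = -320635/51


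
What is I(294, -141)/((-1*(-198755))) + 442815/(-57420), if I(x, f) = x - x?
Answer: -29521/3828 ≈ -7.7119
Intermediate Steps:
I(x, f) = 0
I(294, -141)/((-1*(-198755))) + 442815/(-57420) = 0/((-1*(-198755))) + 442815/(-57420) = 0/198755 + 442815*(-1/57420) = 0*(1/198755) - 29521/3828 = 0 - 29521/3828 = -29521/3828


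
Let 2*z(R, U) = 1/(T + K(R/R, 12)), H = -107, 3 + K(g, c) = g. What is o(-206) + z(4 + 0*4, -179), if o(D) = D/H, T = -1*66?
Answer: 27909/14552 ≈ 1.9179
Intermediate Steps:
K(g, c) = -3 + g
T = -66
o(D) = -D/107 (o(D) = D/(-107) = D*(-1/107) = -D/107)
z(R, U) = -1/136 (z(R, U) = 1/(2*(-66 + (-3 + R/R))) = 1/(2*(-66 + (-3 + 1))) = 1/(2*(-66 - 2)) = (½)/(-68) = (½)*(-1/68) = -1/136)
o(-206) + z(4 + 0*4, -179) = -1/107*(-206) - 1/136 = 206/107 - 1/136 = 27909/14552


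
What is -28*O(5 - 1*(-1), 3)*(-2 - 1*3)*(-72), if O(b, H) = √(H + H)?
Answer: -10080*√6 ≈ -24691.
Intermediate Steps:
O(b, H) = √2*√H (O(b, H) = √(2*H) = √2*√H)
-28*O(5 - 1*(-1), 3)*(-2 - 1*3)*(-72) = -28*√2*√3*(-2 - 1*3)*(-72) = -28*√6*(-2 - 3)*(-72) = -28*√6*(-5)*(-72) = -(-140)*√6*(-72) = (140*√6)*(-72) = -10080*√6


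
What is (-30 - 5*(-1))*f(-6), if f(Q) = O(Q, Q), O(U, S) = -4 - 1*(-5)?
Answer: -25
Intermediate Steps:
O(U, S) = 1 (O(U, S) = -4 + 5 = 1)
f(Q) = 1
(-30 - 5*(-1))*f(-6) = (-30 - 5*(-1))*1 = (-30 + 5)*1 = -25*1 = -25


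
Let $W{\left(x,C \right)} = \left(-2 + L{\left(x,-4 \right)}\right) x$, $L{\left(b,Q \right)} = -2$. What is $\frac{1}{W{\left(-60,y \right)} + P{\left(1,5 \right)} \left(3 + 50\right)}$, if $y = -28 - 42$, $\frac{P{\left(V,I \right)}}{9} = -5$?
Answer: $- \frac{1}{2145} \approx -0.0004662$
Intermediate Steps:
$P{\left(V,I \right)} = -45$ ($P{\left(V,I \right)} = 9 \left(-5\right) = -45$)
$y = -70$ ($y = -28 - 42 = -70$)
$W{\left(x,C \right)} = - 4 x$ ($W{\left(x,C \right)} = \left(-2 - 2\right) x = - 4 x$)
$\frac{1}{W{\left(-60,y \right)} + P{\left(1,5 \right)} \left(3 + 50\right)} = \frac{1}{\left(-4\right) \left(-60\right) - 45 \left(3 + 50\right)} = \frac{1}{240 - 2385} = \frac{1}{-2145} = - \frac{1}{2145}$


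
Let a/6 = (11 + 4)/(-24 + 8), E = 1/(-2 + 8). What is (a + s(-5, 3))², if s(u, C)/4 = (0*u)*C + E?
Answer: 14161/576 ≈ 24.585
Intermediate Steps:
E = ⅙ (E = 1/6 = ⅙ ≈ 0.16667)
s(u, C) = ⅔ (s(u, C) = 4*((0*u)*C + ⅙) = 4*(0*C + ⅙) = 4*(0 + ⅙) = 4*(⅙) = ⅔)
a = -45/8 (a = 6*((11 + 4)/(-24 + 8)) = 6*(15/(-16)) = 6*(15*(-1/16)) = 6*(-15/16) = -45/8 ≈ -5.6250)
(a + s(-5, 3))² = (-45/8 + ⅔)² = (-119/24)² = 14161/576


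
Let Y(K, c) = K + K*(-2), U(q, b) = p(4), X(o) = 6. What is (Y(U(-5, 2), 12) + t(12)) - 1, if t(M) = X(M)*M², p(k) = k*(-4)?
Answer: 879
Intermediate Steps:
p(k) = -4*k
U(q, b) = -16 (U(q, b) = -4*4 = -16)
Y(K, c) = -K (Y(K, c) = K - 2*K = -K)
t(M) = 6*M²
(Y(U(-5, 2), 12) + t(12)) - 1 = (-1*(-16) + 6*12²) - 1 = (16 + 6*144) - 1 = (16 + 864) - 1 = 880 - 1 = 879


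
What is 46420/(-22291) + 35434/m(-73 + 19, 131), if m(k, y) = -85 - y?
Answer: -399943007/2407428 ≈ -166.13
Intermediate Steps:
46420/(-22291) + 35434/m(-73 + 19, 131) = 46420/(-22291) + 35434/(-85 - 1*131) = 46420*(-1/22291) + 35434/(-85 - 131) = -46420/22291 + 35434/(-216) = -46420/22291 + 35434*(-1/216) = -46420/22291 - 17717/108 = -399943007/2407428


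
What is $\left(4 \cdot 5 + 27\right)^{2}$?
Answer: $2209$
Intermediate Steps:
$\left(4 \cdot 5 + 27\right)^{2} = \left(20 + 27\right)^{2} = 47^{2} = 2209$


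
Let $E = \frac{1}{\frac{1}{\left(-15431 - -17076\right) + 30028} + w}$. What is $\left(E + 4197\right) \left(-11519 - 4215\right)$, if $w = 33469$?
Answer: $- \frac{35000968375864253}{530031819} \approx -6.6036 \cdot 10^{7}$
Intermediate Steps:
$E = \frac{31673}{1060063638}$ ($E = \frac{1}{\frac{1}{\left(-15431 - -17076\right) + 30028} + 33469} = \frac{1}{\frac{1}{\left(-15431 + 17076\right) + 30028} + 33469} = \frac{1}{\frac{1}{1645 + 30028} + 33469} = \frac{1}{\frac{1}{31673} + 33469} = \frac{1}{\frac{1060063638}{31673}} = \frac{31673}{1060063638} \approx 2.9878 \cdot 10^{-5}$)
$\left(E + 4197\right) \left(-11519 - 4215\right) = \left(\frac{31673}{1060063638} + 4197\right) \left(-11519 - 4215\right) = \frac{4449087120359}{1060063638} \left(-15734\right) = - \frac{35000968375864253}{530031819}$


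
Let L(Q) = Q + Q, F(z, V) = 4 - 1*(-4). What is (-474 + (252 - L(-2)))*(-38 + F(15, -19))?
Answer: 6540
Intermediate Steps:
F(z, V) = 8 (F(z, V) = 4 + 4 = 8)
L(Q) = 2*Q
(-474 + (252 - L(-2)))*(-38 + F(15, -19)) = (-474 + (252 - 2*(-2)))*(-38 + 8) = (-474 + (252 - 1*(-4)))*(-30) = (-474 + (252 + 4))*(-30) = (-474 + 256)*(-30) = -218*(-30) = 6540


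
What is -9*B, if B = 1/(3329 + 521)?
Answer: -9/3850 ≈ -0.0023377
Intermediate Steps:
B = 1/3850 ≈ 0.00025974
-9*B = -9*1/3850 = -9/3850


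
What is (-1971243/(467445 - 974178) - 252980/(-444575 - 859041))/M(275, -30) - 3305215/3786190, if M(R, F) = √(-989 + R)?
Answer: -661043/757238 - 224828102419*I*√714/39304822168416 ≈ -0.87297 - 0.15285*I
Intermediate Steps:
(-1971243/(467445 - 974178) - 252980/(-444575 - 859041))/M(275, -30) - 3305215/3786190 = (-1971243/(467445 - 974178) - 252980/(-444575 - 859041))/(√(-989 + 275)) - 3305215/3786190 = (-1971243/(-506733) - 252980/(-1303616))/(√(-714)) - 3305215*1/3786190 = (-1971243*(-1/506733) - 252980*(-1/1303616))/((I*√714)) - 661043/757238 = (657081/168911 + 63245/325904)*(-I*√714/714) - 661043/757238 = 224828102419*(-I*√714/714)/55048770544 - 661043/757238 = -224828102419*I*√714/39304822168416 - 661043/757238 = -661043/757238 - 224828102419*I*√714/39304822168416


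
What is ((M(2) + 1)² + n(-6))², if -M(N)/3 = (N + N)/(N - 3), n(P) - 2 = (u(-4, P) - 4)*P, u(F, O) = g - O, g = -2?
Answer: 29241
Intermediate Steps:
u(F, O) = -2 - O
n(P) = 2 + P*(-6 - P) (n(P) = 2 + ((-2 - P) - 4)*P = 2 + (-6 - P)*P = 2 + P*(-6 - P))
M(N) = -6*N/(-3 + N) (M(N) = -3*(N + N)/(N - 3) = -3*2*N/(-3 + N) = -6*N/(-3 + N))
((M(2) + 1)² + n(-6))² = ((-6*2/(-3 + 2) + 1)² + (2 - 1*(-6)² - 6*(-6)))² = ((-6*2/(-1) + 1)² + (2 - 1*36 + 36))² = ((-6*2*(-1) + 1)² + (2 - 36 + 36))² = ((12 + 1)² + 2)² = (13² + 2)² = (169 + 2)² = 171² = 29241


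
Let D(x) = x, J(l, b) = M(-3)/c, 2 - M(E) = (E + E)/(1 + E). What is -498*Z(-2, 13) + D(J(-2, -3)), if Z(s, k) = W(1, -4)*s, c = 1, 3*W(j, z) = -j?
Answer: -333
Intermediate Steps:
W(j, z) = -j/3 (W(j, z) = (-j)/3 = -j/3)
M(E) = 2 - 2*E/(1 + E) (M(E) = 2 - (E + E)/(1 + E) = 2 - 2*E/(1 + E))
Z(s, k) = -s/3 (Z(s, k) = (-⅓*1)*s = -s/3)
J(l, b) = -1 (J(l, b) = (2/(1 - 3))/1 = (2/(-2))*1 = (2*(-½))*1 = -1*1 = -1)
-498*Z(-2, 13) + D(J(-2, -3)) = -(-166)*(-2) - 1 = -498*⅔ - 1 = -332 - 1 = -333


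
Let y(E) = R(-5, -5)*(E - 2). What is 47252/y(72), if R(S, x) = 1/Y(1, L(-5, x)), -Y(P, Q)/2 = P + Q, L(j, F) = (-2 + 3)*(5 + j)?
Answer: -47252/35 ≈ -1350.1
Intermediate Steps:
L(j, F) = 5 + j (L(j, F) = 1*(5 + j) = 5 + j)
Y(P, Q) = -2*P - 2*Q (Y(P, Q) = -2*(P + Q) = -2*P - 2*Q)
R(S, x) = -1/2 (R(S, x) = 1/(-2*1 - 2*(5 - 5)) = 1/(-2 - 2*0) = 1/(-2 + 0) = 1/(-2) = -1/2)
y(E) = 1 - E/2 (y(E) = -(E - 2)/2 = -(-2 + E)/2 = 1 - E/2)
47252/y(72) = 47252/(1 - 1/2*72) = 47252/(1 - 36) = 47252/(-35) = 47252*(-1/35) = -47252/35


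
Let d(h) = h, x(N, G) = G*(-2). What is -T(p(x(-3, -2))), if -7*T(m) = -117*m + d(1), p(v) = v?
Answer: -467/7 ≈ -66.714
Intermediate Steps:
x(N, G) = -2*G
T(m) = -⅐ + 117*m/7 (T(m) = -(-117*m + 1)/7 = -(1 - 117*m)/7 = -⅐ + 117*m/7)
-T(p(x(-3, -2))) = -(-⅐ + 117*(-2*(-2))/7) = -(-⅐ + (117/7)*4) = -(-⅐ + 468/7) = -1*467/7 = -467/7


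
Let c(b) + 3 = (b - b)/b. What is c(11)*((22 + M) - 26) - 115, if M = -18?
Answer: -49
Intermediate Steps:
c(b) = -3 (c(b) = -3 + (b - b)/b = -3 + 0/b = -3 + 0 = -3)
c(11)*((22 + M) - 26) - 115 = -3*((22 - 18) - 26) - 115 = -3*(4 - 26) - 115 = -3*(-22) - 115 = 66 - 115 = -49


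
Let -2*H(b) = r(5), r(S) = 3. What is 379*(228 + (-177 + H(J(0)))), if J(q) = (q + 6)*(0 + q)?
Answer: 37521/2 ≈ 18761.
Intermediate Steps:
J(q) = q*(6 + q) (J(q) = (6 + q)*q = q*(6 + q))
H(b) = -3/2 (H(b) = -½*3 = -3/2)
379*(228 + (-177 + H(J(0)))) = 379*(228 + (-177 - 3/2)) = 379*(228 - 357/2) = 379*(99/2) = 37521/2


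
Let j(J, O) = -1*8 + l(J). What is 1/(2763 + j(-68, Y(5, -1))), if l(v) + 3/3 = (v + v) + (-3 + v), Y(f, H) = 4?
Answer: 1/2547 ≈ 0.00039262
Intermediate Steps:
l(v) = -4 + 3*v (l(v) = -1 + ((v + v) + (-3 + v)) = -1 + (2*v + (-3 + v)) = -1 + (-3 + 3*v) = -4 + 3*v)
j(J, O) = -12 + 3*J (j(J, O) = -1*8 + (-4 + 3*J) = -8 + (-4 + 3*J) = -12 + 3*J)
1/(2763 + j(-68, Y(5, -1))) = 1/(2763 + (-12 + 3*(-68))) = 1/(2763 + (-12 - 204)) = 1/(2763 - 216) = 1/2547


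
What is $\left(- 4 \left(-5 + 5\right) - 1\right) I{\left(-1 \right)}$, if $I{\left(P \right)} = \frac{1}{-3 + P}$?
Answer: $\frac{1}{4} \approx 0.25$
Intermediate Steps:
$\left(- 4 \left(-5 + 5\right) - 1\right) I{\left(-1 \right)} = \frac{- 4 \left(-5 + 5\right) - 1}{-3 - 1} = \frac{\left(-4\right) 0 - 1}{-4} = \left(0 - 1\right) \left(- \frac{1}{4}\right) = \left(-1\right) \left(- \frac{1}{4}\right) = \frac{1}{4}$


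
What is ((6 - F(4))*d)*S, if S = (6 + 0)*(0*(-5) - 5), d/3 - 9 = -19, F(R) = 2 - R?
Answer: 7200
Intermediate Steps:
d = -30 (d = 27 + 3*(-19) = 27 - 57 = -30)
S = -30 (S = 6*(0 - 5) = 6*(-5) = -30)
((6 - F(4))*d)*S = ((6 - (2 - 1*4))*(-30))*(-30) = ((6 - (2 - 4))*(-30))*(-30) = ((6 - 1*(-2))*(-30))*(-30) = ((6 + 2)*(-30))*(-30) = (8*(-30))*(-30) = -240*(-30) = 7200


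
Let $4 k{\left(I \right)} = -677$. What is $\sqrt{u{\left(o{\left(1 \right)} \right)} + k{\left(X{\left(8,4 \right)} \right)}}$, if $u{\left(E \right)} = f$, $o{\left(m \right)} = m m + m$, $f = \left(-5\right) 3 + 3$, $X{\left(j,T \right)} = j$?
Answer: $\frac{5 i \sqrt{29}}{2} \approx 13.463 i$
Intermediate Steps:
$k{\left(I \right)} = - \frac{677}{4}$ ($k{\left(I \right)} = \frac{1}{4} \left(-677\right) = - \frac{677}{4}$)
$f = -12$ ($f = -15 + 3 = -12$)
$o{\left(m \right)} = m + m^{2}$ ($o{\left(m \right)} = m^{2} + m = m + m^{2}$)
$u{\left(E \right)} = -12$
$\sqrt{u{\left(o{\left(1 \right)} \right)} + k{\left(X{\left(8,4 \right)} \right)}} = \sqrt{-12 - \frac{677}{4}} = \sqrt{- \frac{725}{4}} = \frac{5 i \sqrt{29}}{2}$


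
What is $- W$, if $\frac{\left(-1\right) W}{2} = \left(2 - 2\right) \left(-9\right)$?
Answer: $0$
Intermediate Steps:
$W = 0$ ($W = - 2 \left(2 - 2\right) \left(-9\right) = - 2 \cdot 0 \left(-9\right) = \left(-2\right) 0 = 0$)
$- W = \left(-1\right) 0 = 0$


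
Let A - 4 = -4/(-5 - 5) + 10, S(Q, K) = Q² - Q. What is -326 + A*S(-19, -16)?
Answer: 5146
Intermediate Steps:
A = 72/5 (A = 4 + (-4/(-5 - 5) + 10) = 4 + (-4/(-10) + 10) = 4 + (-⅒*(-4) + 10) = 4 + (⅖ + 10) = 4 + 52/5 = 72/5 ≈ 14.400)
-326 + A*S(-19, -16) = -326 + 72*(-19*(-1 - 19))/5 = -326 + 72*(-19*(-20))/5 = -326 + (72/5)*380 = -326 + 5472 = 5146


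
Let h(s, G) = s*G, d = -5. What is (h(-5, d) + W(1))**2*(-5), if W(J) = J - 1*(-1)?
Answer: -3645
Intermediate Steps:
W(J) = 1 + J (W(J) = J + 1 = 1 + J)
h(s, G) = G*s
(h(-5, d) + W(1))**2*(-5) = (-5*(-5) + (1 + 1))**2*(-5) = (25 + 2)**2*(-5) = 27**2*(-5) = 729*(-5) = -3645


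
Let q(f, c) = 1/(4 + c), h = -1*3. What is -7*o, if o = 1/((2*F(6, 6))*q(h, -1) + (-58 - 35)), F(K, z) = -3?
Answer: 7/95 ≈ 0.073684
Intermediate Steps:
h = -3
o = -1/95 (o = 1/((2*(-3))/(4 - 1) + (-58 - 35)) = 1/(-6/3 - 93) = 1/(-6*⅓ - 93) = 1/(-2 - 93) = 1/(-95) = -1/95 ≈ -0.010526)
-7*o = -7*(-1/95) = 7/95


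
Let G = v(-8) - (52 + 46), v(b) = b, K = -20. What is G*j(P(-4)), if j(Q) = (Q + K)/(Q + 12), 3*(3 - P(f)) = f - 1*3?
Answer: 1166/13 ≈ 89.692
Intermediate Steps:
P(f) = 4 - f/3 (P(f) = 3 - (f - 1*3)/3 = 3 - (f - 3)/3 = 3 - (-3 + f)/3 = 3 + (1 - f/3) = 4 - f/3)
G = -106 (G = -8 - (52 + 46) = -8 - 1*98 = -8 - 98 = -106)
j(Q) = (-20 + Q)/(12 + Q) (j(Q) = (Q - 20)/(Q + 12) = (-20 + Q)/(12 + Q))
G*j(P(-4)) = -106*(-20 + (4 - 1/3*(-4)))/(12 + (4 - 1/3*(-4))) = -106*(-20 + (4 + 4/3))/(12 + (4 + 4/3)) = -106*(-20 + 16/3)/(12 + 16/3) = -106*(-44)/(52/3*3) = -159*(-44)/(26*3) = -106*(-11/13) = 1166/13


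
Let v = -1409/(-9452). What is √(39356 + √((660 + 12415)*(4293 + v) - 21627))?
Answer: √(879019251056 + 4726*√1253250084671473)/4726 ≈ 216.44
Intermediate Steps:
v = 1409/9452 (v = -1409*(-1/9452) = 1409/9452 ≈ 0.14907)
√(39356 + √((660 + 12415)*(4293 + v) - 21627)) = √(39356 + √((660 + 12415)*(4293 + 1409/9452) - 21627)) = √(39356 + √(13075*(40578845/9452) - 21627)) = √(39356 + √(530568398375/9452 - 21627)) = √(39356 + √(530363979971/9452)) = √(39356 + √1253250084671473/4726)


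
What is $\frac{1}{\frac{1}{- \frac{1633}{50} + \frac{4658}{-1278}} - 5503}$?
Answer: $- \frac{1159937}{6383165261} \approx -0.00018172$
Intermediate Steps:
$\frac{1}{\frac{1}{- \frac{1633}{50} + \frac{4658}{-1278}} - 5503} = \frac{1}{\frac{1}{\left(-1633\right) \frac{1}{50} + 4658 \left(- \frac{1}{1278}\right)} - 5503} = \frac{1}{\frac{1}{- \frac{1633}{50} - \frac{2329}{639}} - 5503} = \frac{1}{\frac{1}{- \frac{1159937}{31950}} - 5503} = \frac{1}{- \frac{31950}{1159937} - 5503} = \frac{1}{- \frac{6383165261}{1159937}} = - \frac{1159937}{6383165261}$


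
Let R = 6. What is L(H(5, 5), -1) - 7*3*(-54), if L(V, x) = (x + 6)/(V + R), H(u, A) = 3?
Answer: 10211/9 ≈ 1134.6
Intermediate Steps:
L(V, x) = (6 + x)/(6 + V) (L(V, x) = (x + 6)/(V + 6) = (6 + x)/(6 + V))
L(H(5, 5), -1) - 7*3*(-54) = (6 - 1)/(6 + 3) - 7*3*(-54) = 5/9 - 21*(-54) = (1/9)*5 + 1134 = 5/9 + 1134 = 10211/9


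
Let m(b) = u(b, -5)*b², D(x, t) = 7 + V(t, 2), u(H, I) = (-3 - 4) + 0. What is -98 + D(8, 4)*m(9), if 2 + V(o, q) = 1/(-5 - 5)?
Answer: -28763/10 ≈ -2876.3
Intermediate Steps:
u(H, I) = -7 (u(H, I) = -7 + 0 = -7)
V(o, q) = -21/10 (V(o, q) = -2 + 1/(-5 - 5) = -2 + 1/(-10) = -2 - ⅒ = -21/10)
D(x, t) = 49/10 (D(x, t) = 7 - 21/10 = 49/10)
m(b) = -7*b²
-98 + D(8, 4)*m(9) = -98 + 49*(-7*9²)/10 = -98 + 49*(-7*81)/10 = -98 + (49/10)*(-567) = -98 - 27783/10 = -28763/10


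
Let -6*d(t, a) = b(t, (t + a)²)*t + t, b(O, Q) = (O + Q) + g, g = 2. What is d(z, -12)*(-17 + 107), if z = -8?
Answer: 47400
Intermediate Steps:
b(O, Q) = 2 + O + Q (b(O, Q) = (O + Q) + 2 = 2 + O + Q)
d(t, a) = -t/6 - t*(2 + t + (a + t)²)/6 (d(t, a) = -((2 + t + (t + a)²)*t + t)/6 = -((2 + t + (a + t)²)*t + t)/6 = -(t*(2 + t + (a + t)²) + t)/6 = -(t + t*(2 + t + (a + t)²))/6 = -t/6 - t*(2 + t + (a + t)²)/6)
d(z, -12)*(-17 + 107) = (-⅙*(-8)*(3 - 8 + (-12 - 8)²))*(-17 + 107) = -⅙*(-8)*(3 - 8 + (-20)²)*90 = -⅙*(-8)*(3 - 8 + 400)*90 = -⅙*(-8)*395*90 = (1580/3)*90 = 47400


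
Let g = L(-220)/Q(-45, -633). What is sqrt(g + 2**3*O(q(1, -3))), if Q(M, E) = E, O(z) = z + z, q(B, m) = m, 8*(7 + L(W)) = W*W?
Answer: I*sqrt(23058291)/633 ≈ 7.5859*I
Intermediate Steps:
L(W) = -7 + W**2/8 (L(W) = -7 + (W*W)/8 = -7 + W**2/8)
O(z) = 2*z
g = -6043/633 (g = (-7 + (1/8)*(-220)**2)/(-633) = (-7 + (1/8)*48400)*(-1/633) = (-7 + 6050)*(-1/633) = 6043*(-1/633) = -6043/633 ≈ -9.5466)
sqrt(g + 2**3*O(q(1, -3))) = sqrt(-6043/633 + 2**3*(2*(-3))) = sqrt(-6043/633 + 8*(-6)) = sqrt(-6043/633 - 48) = sqrt(-36427/633) = I*sqrt(23058291)/633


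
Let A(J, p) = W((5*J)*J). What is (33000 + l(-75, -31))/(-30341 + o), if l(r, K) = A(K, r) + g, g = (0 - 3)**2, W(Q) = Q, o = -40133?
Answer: -18907/35237 ≈ -0.53657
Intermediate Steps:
A(J, p) = 5*J**2 (A(J, p) = (5*J)*J = 5*J**2)
g = 9 (g = (-3)**2 = 9)
l(r, K) = 9 + 5*K**2 (l(r, K) = 5*K**2 + 9 = 9 + 5*K**2)
(33000 + l(-75, -31))/(-30341 + o) = (33000 + (9 + 5*(-31)**2))/(-30341 - 40133) = (33000 + (9 + 5*961))/(-70474) = (33000 + (9 + 4805))*(-1/70474) = (33000 + 4814)*(-1/70474) = 37814*(-1/70474) = -18907/35237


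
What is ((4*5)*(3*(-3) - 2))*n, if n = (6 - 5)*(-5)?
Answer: 1100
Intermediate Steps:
n = -5 (n = 1*(-5) = -5)
((4*5)*(3*(-3) - 2))*n = ((4*5)*(3*(-3) - 2))*(-5) = (20*(-9 - 2))*(-5) = (20*(-11))*(-5) = -220*(-5) = 1100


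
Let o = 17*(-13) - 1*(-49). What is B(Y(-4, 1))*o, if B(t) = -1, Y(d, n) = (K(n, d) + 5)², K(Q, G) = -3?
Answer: 172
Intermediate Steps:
Y(d, n) = 4 (Y(d, n) = (-3 + 5)² = 2² = 4)
o = -172 (o = -221 + 49 = -172)
B(Y(-4, 1))*o = -1*(-172) = 172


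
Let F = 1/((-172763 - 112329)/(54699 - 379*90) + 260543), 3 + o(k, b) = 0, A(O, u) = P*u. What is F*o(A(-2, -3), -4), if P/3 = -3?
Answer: -61767/5364034735 ≈ -1.1515e-5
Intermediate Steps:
P = -9 (P = 3*(-3) = -9)
A(O, u) = -9*u
o(k, b) = -3 (o(k, b) = -3 + 0 = -3)
F = 20589/5364034735 (F = 1/(-285092/(54699 - 34110) + 260543) = 1/(-285092/20589 + 260543) = 1/(5364034735/20589) = 20589/5364034735 ≈ 3.8383e-6)
F*o(A(-2, -3), -4) = (20589/5364034735)*(-3) = -61767/5364034735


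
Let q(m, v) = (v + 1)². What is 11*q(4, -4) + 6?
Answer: 105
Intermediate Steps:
q(m, v) = (1 + v)²
11*q(4, -4) + 6 = 11*(1 - 4)² + 6 = 11*(-3)² + 6 = 11*9 + 6 = 99 + 6 = 105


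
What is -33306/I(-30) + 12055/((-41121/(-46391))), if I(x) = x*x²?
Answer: 279647115019/20560500 ≈ 13601.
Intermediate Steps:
I(x) = x³
-33306/I(-30) + 12055/((-41121/(-46391))) = -33306/((-30)³) + 12055/((-41121/(-46391))) = -33306/(-27000) + 12055/((-41121*(-1/46391))) = -33306*(-1/27000) + 12055/(41121/46391) = 5551/4500 + 12055*(46391/41121) = 5551/4500 + 559243505/41121 = 279647115019/20560500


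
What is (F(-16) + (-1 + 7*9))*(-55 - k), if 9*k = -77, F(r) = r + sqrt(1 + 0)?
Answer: -19646/9 ≈ -2182.9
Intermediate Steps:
F(r) = 1 + r (F(r) = r + sqrt(1) = r + 1 = 1 + r)
k = -77/9 (k = (1/9)*(-77) = -77/9 ≈ -8.5556)
(F(-16) + (-1 + 7*9))*(-55 - k) = ((1 - 16) + (-1 + 7*9))*(-55 - 1*(-77/9)) = (-15 + (-1 + 63))*(-55 + 77/9) = (-15 + 62)*(-418/9) = 47*(-418/9) = -19646/9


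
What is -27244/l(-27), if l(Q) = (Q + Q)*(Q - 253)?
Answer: -973/540 ≈ -1.8019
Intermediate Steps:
l(Q) = 2*Q*(-253 + Q) (l(Q) = (2*Q)*(-253 + Q) = 2*Q*(-253 + Q))
-27244/l(-27) = -27244*(-1/(54*(-253 - 27))) = -27244/(2*(-27)*(-280)) = -27244/15120 = -27244*1/15120 = -973/540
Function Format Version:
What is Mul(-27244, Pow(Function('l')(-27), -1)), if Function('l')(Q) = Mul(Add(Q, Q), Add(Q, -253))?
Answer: Rational(-973, 540) ≈ -1.8019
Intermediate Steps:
Function('l')(Q) = Mul(2, Q, Add(-253, Q)) (Function('l')(Q) = Mul(Mul(2, Q), Add(-253, Q)) = Mul(2, Q, Add(-253, Q)))
Mul(-27244, Pow(Function('l')(-27), -1)) = Mul(-27244, Pow(Mul(2, -27, Add(-253, -27)), -1)) = Mul(-27244, Pow(Mul(2, -27, -280), -1)) = Mul(-27244, Pow(15120, -1)) = Mul(-27244, Rational(1, 15120)) = Rational(-973, 540)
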